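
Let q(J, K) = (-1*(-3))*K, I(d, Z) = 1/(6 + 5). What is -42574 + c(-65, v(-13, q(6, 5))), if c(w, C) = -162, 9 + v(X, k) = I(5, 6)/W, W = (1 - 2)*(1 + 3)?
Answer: -42736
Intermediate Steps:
I(d, Z) = 1/11
W = -4 (W = -1*4 = -4)
q(J, K) = 3*K
v(X, k) = -397/44 (v(X, k) = -9 + (1/11)/(-4) = -9 + (1/11)*(-¼) = -9 - 1/44 = -397/44)
-42574 + c(-65, v(-13, q(6, 5))) = -42574 - 162 = -42736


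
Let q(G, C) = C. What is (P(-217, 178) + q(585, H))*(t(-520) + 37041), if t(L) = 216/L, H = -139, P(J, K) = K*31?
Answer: 12950684802/65 ≈ 1.9924e+8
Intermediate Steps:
P(J, K) = 31*K
(P(-217, 178) + q(585, H))*(t(-520) + 37041) = (31*178 - 139)*(216/(-520) + 37041) = (5518 - 139)*(216*(-1/520) + 37041) = 5379*(-27/65 + 37041) = 5379*(2407638/65) = 12950684802/65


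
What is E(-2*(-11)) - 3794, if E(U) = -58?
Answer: -3852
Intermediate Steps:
E(-2*(-11)) - 3794 = -58 - 3794 = -3852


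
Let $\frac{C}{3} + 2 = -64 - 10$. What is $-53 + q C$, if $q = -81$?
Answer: $18415$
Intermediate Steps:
$C = -228$ ($C = -6 + 3 \left(-64 - 10\right) = -6 + 3 \left(-74\right) = -6 - 222 = -228$)
$-53 + q C = -53 - -18468 = -53 + 18468 = 18415$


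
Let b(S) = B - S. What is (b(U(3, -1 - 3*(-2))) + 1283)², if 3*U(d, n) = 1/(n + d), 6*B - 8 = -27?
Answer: 943411225/576 ≈ 1.6379e+6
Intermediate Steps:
B = -19/6 (B = 4/3 + (⅙)*(-27) = 4/3 - 9/2 = -19/6 ≈ -3.1667)
U(d, n) = 1/(3*(d + n)) (U(d, n) = 1/(3*(n + d)) = 1/(3*(d + n)))
b(S) = -19/6 - S
(b(U(3, -1 - 3*(-2))) + 1283)² = ((-19/6 - 1/(3*(3 + (-1 - 3*(-2))))) + 1283)² = ((-19/6 - 1/(3*(3 + (-1 + 6)))) + 1283)² = ((-19/6 - 1/(3*(3 + 5))) + 1283)² = ((-19/6 - 1/(3*8)) + 1283)² = ((-19/6 - 1*1/24) + 1283)² = ((-19/6 - 1/24) + 1283)² = (-77/24 + 1283)² = (30715/24)² = 943411225/576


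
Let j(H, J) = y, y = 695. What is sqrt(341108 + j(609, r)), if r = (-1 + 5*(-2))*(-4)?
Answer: sqrt(341803) ≈ 584.64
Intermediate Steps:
r = 44 (r = (-1 - 10)*(-4) = -11*(-4) = 44)
j(H, J) = 695
sqrt(341108 + j(609, r)) = sqrt(341108 + 695) = sqrt(341803)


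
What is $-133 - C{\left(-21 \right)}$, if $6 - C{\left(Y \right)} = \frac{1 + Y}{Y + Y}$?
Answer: $- \frac{2909}{21} \approx -138.52$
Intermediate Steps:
$C{\left(Y \right)} = 6 - \frac{1 + Y}{2 Y}$ ($C{\left(Y \right)} = 6 - \frac{1 + Y}{Y + Y} = 6 - \frac{1 + Y}{2 Y}$)
$-133 - C{\left(-21 \right)} = -133 - \frac{-1 + 11 \left(-21\right)}{2 \left(-21\right)} = -133 - \frac{1}{2} \left(- \frac{1}{21}\right) \left(-1 - 231\right) = -133 - \frac{1}{2} \left(- \frac{1}{21}\right) \left(-232\right) = -133 - \frac{116}{21} = - \frac{2909}{21}$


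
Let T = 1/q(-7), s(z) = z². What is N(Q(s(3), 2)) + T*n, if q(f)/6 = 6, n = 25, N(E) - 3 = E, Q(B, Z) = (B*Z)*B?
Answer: 5965/36 ≈ 165.69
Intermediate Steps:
Q(B, Z) = Z*B²
N(E) = 3 + E
q(f) = 36 (q(f) = 6*6 = 36)
T = 1/36 ≈ 0.027778
N(Q(s(3), 2)) + T*n = (3 + 2*(3²)²) + (1/36)*25 = (3 + 2*9²) + 25/36 = (3 + 2*81) + 25/36 = (3 + 162) + 25/36 = 165 + 25/36 = 5965/36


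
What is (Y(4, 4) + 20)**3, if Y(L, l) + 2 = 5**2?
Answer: 79507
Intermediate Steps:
Y(L, l) = 23 (Y(L, l) = -2 + 5**2 = -2 + 25 = 23)
(Y(4, 4) + 20)**3 = (23 + 20)**3 = 43**3 = 79507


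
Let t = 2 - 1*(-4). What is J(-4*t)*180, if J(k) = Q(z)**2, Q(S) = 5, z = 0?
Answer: 4500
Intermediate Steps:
t = 6 (t = 2 + 4 = 6)
J(k) = 25 (J(k) = 5**2 = 25)
J(-4*t)*180 = 25*180 = 4500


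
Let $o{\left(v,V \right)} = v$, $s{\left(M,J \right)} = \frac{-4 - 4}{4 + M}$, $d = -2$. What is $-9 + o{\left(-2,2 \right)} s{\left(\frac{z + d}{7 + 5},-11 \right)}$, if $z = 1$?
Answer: $- \frac{231}{47} \approx -4.9149$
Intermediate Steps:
$s{\left(M,J \right)} = - \frac{8}{4 + M}$
$-9 + o{\left(-2,2 \right)} s{\left(\frac{z + d}{7 + 5},-11 \right)} = -9 - 2 \left(- \frac{8}{4 + \frac{1 - 2}{7 + 5}}\right) = -9 - 2 \left(- \frac{8}{4 - \frac{1}{12}}\right) = -9 - 2 \left(- \frac{8}{\frac{47}{12}}\right) = -9 - 2 \left(\left(-8\right) \frac{12}{47}\right) = -9 - - \frac{192}{47} = -9 + \frac{192}{47} = - \frac{231}{47}$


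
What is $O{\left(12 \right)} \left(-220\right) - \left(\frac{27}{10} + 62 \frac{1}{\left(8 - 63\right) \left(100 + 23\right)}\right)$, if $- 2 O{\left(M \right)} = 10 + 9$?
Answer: $\frac{28241293}{13530} \approx 2087.3$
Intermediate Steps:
$O{\left(M \right)} = - \frac{19}{2}$ ($O{\left(M \right)} = - \frac{10 + 9}{2} = \left(- \frac{1}{2}\right) 19 = - \frac{19}{2}$)
$O{\left(12 \right)} \left(-220\right) - \left(\frac{27}{10} + 62 \frac{1}{\left(8 - 63\right) \left(100 + 23\right)}\right) = \left(- \frac{19}{2}\right) \left(-220\right) - \left(\frac{27}{10} + 62 \frac{1}{\left(8 - 63\right) \left(100 + 23\right)}\right) = 2090 - \left(\frac{27}{10} + \frac{62}{\left(-55\right) 123}\right) = 2090 - \left(\frac{27}{10} + \frac{62}{-6765}\right) = 2090 - \frac{36407}{13530} = \frac{28241293}{13530}$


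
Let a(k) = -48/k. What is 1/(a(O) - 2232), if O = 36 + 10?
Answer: -23/51360 ≈ -0.00044782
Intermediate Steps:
O = 46
1/(a(O) - 2232) = 1/(-48/46 - 2232) = 1/(-48*1/46 - 2232) = 1/(-24/23 - 2232) = 1/(-51360/23) = -23/51360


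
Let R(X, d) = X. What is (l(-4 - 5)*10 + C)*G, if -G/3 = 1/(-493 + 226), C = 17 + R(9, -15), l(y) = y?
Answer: -64/89 ≈ -0.71910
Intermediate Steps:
C = 26 (C = 17 + 9 = 26)
G = 1/89 (G = -3/(-493 + 226) = -3/(-267) = -3*(-1/267) = 1/89 ≈ 0.011236)
(l(-4 - 5)*10 + C)*G = ((-4 - 5)*10 + 26)*(1/89) = (-9*10 + 26)*(1/89) = (-90 + 26)*(1/89) = -64*1/89 = -64/89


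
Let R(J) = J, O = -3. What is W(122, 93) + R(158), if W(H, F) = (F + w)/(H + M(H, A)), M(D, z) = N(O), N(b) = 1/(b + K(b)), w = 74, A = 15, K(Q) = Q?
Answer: 116500/731 ≈ 159.37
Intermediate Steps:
N(b) = 1/(2*b) (N(b) = 1/(b + b) = 1/(2*b))
M(D, z) = -1/6 (M(D, z) = (1/2)/(-3) = (1/2)*(-1/3) = -1/6)
W(H, F) = (74 + F)/(-1/6 + H) (W(H, F) = (F + 74)/(H - 1/6) = (74 + F)/(-1/6 + H))
W(122, 93) + R(158) = 6*(74 + 93)/(-1 + 6*122) + 158 = 6*167/(-1 + 732) + 158 = 6*167/731 + 158 = 6*(1/731)*167 + 158 = 1002/731 + 158 = 116500/731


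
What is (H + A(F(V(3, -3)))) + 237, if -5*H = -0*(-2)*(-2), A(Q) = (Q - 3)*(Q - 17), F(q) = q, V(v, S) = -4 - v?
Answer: 477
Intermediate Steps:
A(Q) = (-17 + Q)*(-3 + Q) (A(Q) = (-3 + Q)*(-17 + Q) = (-17 + Q)*(-3 + Q))
H = 0 (H = -(-0*(-2))*(-2)/5 = -(-4*0)*(-2)/5 = -0*(-2) = -1/5*0 = 0)
(H + A(F(V(3, -3)))) + 237 = (0 + (51 + (-4 - 1*3)**2 - 20*(-4 - 1*3))) + 237 = (0 + (51 + (-4 - 3)**2 - 20*(-4 - 3))) + 237 = (0 + (51 + (-7)**2 - 20*(-7))) + 237 = (0 + (51 + 49 + 140)) + 237 = (0 + 240) + 237 = 240 + 237 = 477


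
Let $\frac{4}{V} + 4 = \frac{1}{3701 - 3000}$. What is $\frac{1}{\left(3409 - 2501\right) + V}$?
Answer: $\frac{2803}{2542320} \approx 0.0011025$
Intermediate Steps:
$V = - \frac{2804}{2803}$ ($V = \frac{4}{-4 + \frac{1}{3701 - 3000}} = \frac{4}{-4 + \frac{1}{701}} = \frac{4}{- \frac{2803}{701}} = 4 \left(- \frac{701}{2803}\right) = - \frac{2804}{2803} \approx -1.0004$)
$\frac{1}{\left(3409 - 2501\right) + V} = \frac{1}{\left(3409 - 2501\right) - \frac{2804}{2803}} = \frac{1}{908 - \frac{2804}{2803}} = \frac{1}{\frac{2542320}{2803}} = \frac{2803}{2542320}$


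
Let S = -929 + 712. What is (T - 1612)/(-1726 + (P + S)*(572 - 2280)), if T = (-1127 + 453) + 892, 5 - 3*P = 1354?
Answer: -2091/1705411 ≈ -0.0012261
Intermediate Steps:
S = -217
P = -1349/3 (P = 5/3 - 1/3*1354 = 5/3 - 1354/3 = -1349/3 ≈ -449.67)
T = 218 (T = -674 + 892 = 218)
(T - 1612)/(-1726 + (P + S)*(572 - 2280)) = (218 - 1612)/(-1726 + (-1349/3 - 217)*(572 - 2280)) = -1394/(-1726 - 2000/3*(-1708)) = -1394/(-1726 + 3416000/3) = -1394/3410822/3 = -1394*3/3410822 = -2091/1705411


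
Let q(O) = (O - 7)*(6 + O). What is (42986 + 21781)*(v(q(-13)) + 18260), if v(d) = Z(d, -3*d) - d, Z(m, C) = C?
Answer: 1146375900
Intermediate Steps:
q(O) = (-7 + O)*(6 + O)
v(d) = -4*d (v(d) = -3*d - d = -4*d)
(42986 + 21781)*(v(q(-13)) + 18260) = (42986 + 21781)*(-4*(-42 + (-13)² - 1*(-13)) + 18260) = 64767*(-4*(-42 + 169 + 13) + 18260) = 64767*(-4*140 + 18260) = 64767*(-560 + 18260) = 64767*17700 = 1146375900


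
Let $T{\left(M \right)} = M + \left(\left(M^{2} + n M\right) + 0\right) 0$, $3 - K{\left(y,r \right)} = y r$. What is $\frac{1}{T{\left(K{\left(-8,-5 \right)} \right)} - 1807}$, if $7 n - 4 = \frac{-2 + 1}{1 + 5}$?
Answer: $- \frac{1}{1844} \approx -0.0005423$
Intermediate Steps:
$K{\left(y,r \right)} = 3 - r y$ ($K{\left(y,r \right)} = 3 - y r = 3 - r y$)
$n = \frac{23}{42}$ ($n = \frac{4}{7} + \frac{\left(-2 + 1\right) \frac{1}{1 + 5}}{7} = \frac{4}{7} + \frac{\left(-1\right) \frac{1}{6}}{7} = \frac{4}{7} + \frac{1}{7} \left(- \frac{1}{6}\right) = \frac{4}{7} - \frac{1}{42} = \frac{23}{42} \approx 0.54762$)
$T{\left(M \right)} = M$ ($T{\left(M \right)} = M + \left(\left(M^{2} + \frac{23 M}{42}\right) + 0\right) 0 = M + \left(M^{2} + \frac{23 M}{42}\right) 0 = M + 0 = M$)
$\frac{1}{T{\left(K{\left(-8,-5 \right)} \right)} - 1807} = \frac{1}{\left(3 - \left(-5\right) \left(-8\right)\right) - 1807} = \frac{1}{\left(3 - 40\right) - 1807} = \frac{1}{-37 - 1807} = \frac{1}{-1844} = - \frac{1}{1844}$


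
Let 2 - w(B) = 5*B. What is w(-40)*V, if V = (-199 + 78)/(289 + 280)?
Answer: -24442/569 ≈ -42.956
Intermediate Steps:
w(B) = 2 - 5*B
V = -121/569 ≈ -0.21265
w(-40)*V = (2 - 5*(-40))*(-121/569) = (2 + 200)*(-121/569) = 202*(-121/569) = -24442/569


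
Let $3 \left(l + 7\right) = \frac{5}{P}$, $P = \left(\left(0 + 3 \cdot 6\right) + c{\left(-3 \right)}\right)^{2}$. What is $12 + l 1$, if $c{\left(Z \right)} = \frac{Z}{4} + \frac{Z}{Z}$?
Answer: $\frac{80015}{15987} \approx 5.005$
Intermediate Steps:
$c{\left(Z \right)} = 1 + \frac{Z}{4}$ ($c{\left(Z \right)} = Z \frac{1}{4} + 1 = \frac{Z}{4} + 1 = 1 + \frac{Z}{4}$)
$P = \frac{5329}{16}$ ($P = \left(\left(0 + 3 \cdot 6\right) + \left(1 + \frac{1}{4} \left(-3\right)\right)\right)^{2} = \left(\left(0 + 18\right) + \left(1 - \frac{3}{4}\right)\right)^{2} = \left(18 + \frac{1}{4}\right)^{2} = \left(\frac{73}{4}\right)^{2} = \frac{5329}{16} \approx 333.06$)
$l = - \frac{111829}{15987}$ ($l = -7 + \frac{5 \frac{1}{\frac{5329}{16}}}{3} = -7 + \frac{5 \cdot \frac{16}{5329}}{3} = -7 + \frac{1}{3} \cdot \frac{80}{5329} = -7 + \frac{80}{15987} = - \frac{111829}{15987} \approx -6.995$)
$12 + l 1 = 12 - \frac{111829}{15987} = \frac{80015}{15987}$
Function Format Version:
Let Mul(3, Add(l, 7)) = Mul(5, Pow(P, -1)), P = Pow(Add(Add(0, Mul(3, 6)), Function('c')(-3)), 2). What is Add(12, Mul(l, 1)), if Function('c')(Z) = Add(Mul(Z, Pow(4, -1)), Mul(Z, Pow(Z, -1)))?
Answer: Rational(80015, 15987) ≈ 5.0050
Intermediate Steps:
Function('c')(Z) = Add(1, Mul(Rational(1, 4), Z)) (Function('c')(Z) = Add(Mul(Z, Rational(1, 4)), 1) = Add(Mul(Rational(1, 4), Z), 1) = Add(1, Mul(Rational(1, 4), Z)))
P = Rational(5329, 16) (P = Pow(Add(Add(0, Mul(3, 6)), Add(1, Mul(Rational(1, 4), -3))), 2) = Pow(Add(Add(0, 18), Add(1, Rational(-3, 4))), 2) = Pow(Add(18, Rational(1, 4)), 2) = Pow(Rational(73, 4), 2) = Rational(5329, 16) ≈ 333.06)
l = Rational(-111829, 15987) (l = Add(-7, Mul(Rational(1, 3), Mul(5, Pow(Rational(5329, 16), -1)))) = Add(-7, Mul(Rational(1, 3), Mul(5, Rational(16, 5329)))) = Add(-7, Mul(Rational(1, 3), Rational(80, 5329))) = Add(-7, Rational(80, 15987)) = Rational(-111829, 15987) ≈ -6.9950)
Add(12, Mul(l, 1)) = Add(12, Mul(Rational(-111829, 15987), 1)) = Add(12, Rational(-111829, 15987)) = Rational(80015, 15987)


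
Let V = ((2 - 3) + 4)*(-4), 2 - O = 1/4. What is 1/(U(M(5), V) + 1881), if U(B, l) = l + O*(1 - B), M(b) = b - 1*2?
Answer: 2/3731 ≈ 0.00053605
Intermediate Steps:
O = 7/4 (O = 2 - 1/4 = 2 - 1*¼ = 2 - ¼ = 7/4 ≈ 1.7500)
M(b) = -2 + b (M(b) = b - 2 = -2 + b)
V = -12 (V = (-1 + 4)*(-4) = 3*(-4) = -12)
U(B, l) = 7/4 + l - 7*B/4 (U(B, l) = l + 7*(1 - B)/4 = l + (7/4 - 7*B/4) = 7/4 + l - 7*B/4)
1/(U(M(5), V) + 1881) = 1/((7/4 - 12 - 7*(-2 + 5)/4) + 1881) = 1/((7/4 - 12 - 7/4*3) + 1881) = 1/((7/4 - 12 - 21/4) + 1881) = 1/(-31/2 + 1881) = 1/(3731/2) = 2/3731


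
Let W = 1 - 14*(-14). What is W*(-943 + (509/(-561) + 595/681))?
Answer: -7886074101/42449 ≈ -1.8578e+5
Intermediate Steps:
W = 197 (W = 1 + 196 = 197)
W*(-943 + (509/(-561) + 595/681)) = 197*(-943 + (509/(-561) + 595/681)) = 197*(-943 + (509*(-1/561) + 595*(1/681))) = 197*(-943 + (-509/561 + 595/681)) = 197*(-943 - 1426/42449) = 197*(-40030833/42449) = -7886074101/42449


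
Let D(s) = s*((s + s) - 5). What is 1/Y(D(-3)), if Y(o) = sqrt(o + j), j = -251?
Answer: -I*sqrt(218)/218 ≈ -0.067729*I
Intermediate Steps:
D(s) = s*(-5 + 2*s) (D(s) = s*(2*s - 5) = s*(-5 + 2*s))
Y(o) = sqrt(-251 + o) (Y(o) = sqrt(o - 251) = sqrt(-251 + o))
1/Y(D(-3)) = 1/(sqrt(-251 - 3*(-5 + 2*(-3)))) = 1/(sqrt(-251 - 3*(-5 - 6))) = 1/(sqrt(-251 - 3*(-11))) = 1/(sqrt(-251 + 33)) = 1/(sqrt(-218)) = 1/(I*sqrt(218)) = -I*sqrt(218)/218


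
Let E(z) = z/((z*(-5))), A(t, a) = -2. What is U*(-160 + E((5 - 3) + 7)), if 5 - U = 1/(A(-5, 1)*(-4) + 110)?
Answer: -471789/590 ≈ -799.64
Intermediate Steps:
U = 589/118 (U = 5 - 1/(-2*(-4) + 110) = 5 - 1/(8 + 110) = 5 - 1/118 = 589/118 ≈ 4.9915)
E(z) = -⅕ (E(z) = z/((-5*z)) = z*(-1/(5*z)) = -⅕)
U*(-160 + E((5 - 3) + 7)) = 589*(-160 - ⅕)/118 = (589/118)*(-801/5) = -471789/590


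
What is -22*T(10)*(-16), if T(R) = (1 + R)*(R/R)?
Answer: 3872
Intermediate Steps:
T(R) = 1 + R (T(R) = (1 + R)*1 = 1 + R)
-22*T(10)*(-16) = -22*(1 + 10)*(-16) = -22*11*(-16) = -242*(-16) = 3872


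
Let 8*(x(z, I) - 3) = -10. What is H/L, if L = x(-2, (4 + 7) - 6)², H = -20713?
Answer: -47344/7 ≈ -6763.4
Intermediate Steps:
x(z, I) = 7/4 (x(z, I) = 3 + (⅛)*(-10) = 3 - 5/4 = 7/4)
L = 49/16 (L = (7/4)² = 49/16 ≈ 3.0625)
H/L = -20713/49/16 = -20713*16/49 = -47344/7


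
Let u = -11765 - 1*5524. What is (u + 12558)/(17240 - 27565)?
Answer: 4731/10325 ≈ 0.45821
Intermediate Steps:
u = -17289 (u = -11765 - 5524 = -17289)
(u + 12558)/(17240 - 27565) = (-17289 + 12558)/(17240 - 27565) = -4731/(-10325) = -4731*(-1/10325) = 4731/10325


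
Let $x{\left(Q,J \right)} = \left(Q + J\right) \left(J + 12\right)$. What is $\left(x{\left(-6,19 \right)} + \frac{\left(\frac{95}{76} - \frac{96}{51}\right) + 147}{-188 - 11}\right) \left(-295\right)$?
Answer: $- \frac{1605815685}{13532} \approx -1.1867 \cdot 10^{5}$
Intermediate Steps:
$x{\left(Q,J \right)} = \left(12 + J\right) \left(J + Q\right)$ ($x{\left(Q,J \right)} = \left(J + Q\right) \left(12 + J\right) = \left(12 + J\right) \left(J + Q\right)$)
$\left(x{\left(-6,19 \right)} + \frac{\left(\frac{95}{76} - \frac{96}{51}\right) + 147}{-188 - 11}\right) \left(-295\right) = \left(\left(19^{2} + 12 \cdot 19 + 12 \left(-6\right) + 19 \left(-6\right)\right) + \frac{\left(\frac{95}{76} - \frac{96}{51}\right) + 147}{-188 - 11}\right) \left(-295\right) = \left(\left(361 + 228 - 72 - 114\right) + \frac{\left(95 \cdot \frac{1}{76} - \frac{32}{17}\right) + 147}{-199}\right) \left(-295\right) = \left(403 + \left(\left(\frac{5}{4} - \frac{32}{17}\right) + 147\right) \left(- \frac{1}{199}\right)\right) \left(-295\right) = \left(403 + \left(- \frac{43}{68} + 147\right) \left(- \frac{1}{199}\right)\right) \left(-295\right) = \left(403 + \frac{9953}{68} \left(- \frac{1}{199}\right)\right) \left(-295\right) = \left(403 - \frac{9953}{13532}\right) \left(-295\right) = \frac{5443443}{13532} \left(-295\right) = - \frac{1605815685}{13532}$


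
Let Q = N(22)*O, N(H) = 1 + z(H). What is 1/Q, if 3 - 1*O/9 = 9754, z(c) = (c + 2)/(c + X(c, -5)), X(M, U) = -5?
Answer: -17/3598119 ≈ -4.7247e-6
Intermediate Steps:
z(c) = (2 + c)/(-5 + c) (z(c) = (c + 2)/(c - 5) = (2 + c)/(-5 + c))
O = -87759 (O = 27 - 9*9754 = 27 - 87786 = -87759)
N(H) = 1 + (2 + H)/(-5 + H)
Q = -3598119/17 (Q = ((-3 + 2*22)/(-5 + 22))*(-87759) = ((-3 + 44)/17)*(-87759) = ((1/17)*41)*(-87759) = (41/17)*(-87759) = -3598119/17 ≈ -2.1165e+5)
1/Q = 1/(-3598119/17) = -17/3598119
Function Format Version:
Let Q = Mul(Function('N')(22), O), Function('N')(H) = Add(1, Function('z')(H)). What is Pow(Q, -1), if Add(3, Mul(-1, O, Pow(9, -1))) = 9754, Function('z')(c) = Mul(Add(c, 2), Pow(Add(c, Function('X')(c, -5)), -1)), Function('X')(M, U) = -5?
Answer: Rational(-17, 3598119) ≈ -4.7247e-6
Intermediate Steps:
Function('z')(c) = Mul(Pow(Add(-5, c), -1), Add(2, c)) (Function('z')(c) = Mul(Add(c, 2), Pow(Add(c, -5), -1)) = Mul(Add(2, c), Pow(Add(-5, c), -1)) = Mul(Pow(Add(-5, c), -1), Add(2, c)))
O = -87759 (O = Add(27, Mul(-9, 9754)) = Add(27, -87786) = -87759)
Function('N')(H) = Add(1, Mul(Pow(Add(-5, H), -1), Add(2, H)))
Q = Rational(-3598119, 17) (Q = Mul(Mul(Pow(Add(-5, 22), -1), Add(-3, Mul(2, 22))), -87759) = Mul(Mul(Pow(17, -1), Add(-3, 44)), -87759) = Mul(Mul(Rational(1, 17), 41), -87759) = Mul(Rational(41, 17), -87759) = Rational(-3598119, 17) ≈ -2.1165e+5)
Pow(Q, -1) = Pow(Rational(-3598119, 17), -1) = Rational(-17, 3598119)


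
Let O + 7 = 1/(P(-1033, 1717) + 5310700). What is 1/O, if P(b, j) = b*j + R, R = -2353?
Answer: -3534686/24742801 ≈ -0.14286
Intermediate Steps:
P(b, j) = -2353 + b*j (P(b, j) = b*j - 2353 = -2353 + b*j)
O = -24742801/3534686 (O = -7 + 1/((-2353 - 1033*1717) + 5310700) = -7 + 1/((-2353 - 1773661) + 5310700) = -7 + 1/(-1776014 + 5310700) = -7 + 1/3534686 = -24742801/3534686 ≈ -7.0000)
1/O = 1/(-24742801/3534686) = -3534686/24742801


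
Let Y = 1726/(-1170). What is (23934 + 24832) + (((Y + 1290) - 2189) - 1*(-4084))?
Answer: 30390472/585 ≈ 51950.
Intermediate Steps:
Y = -863/585 (Y = 1726*(-1/1170) = -863/585 ≈ -1.4752)
(23934 + 24832) + (((Y + 1290) - 2189) - 1*(-4084)) = (23934 + 24832) + (((-863/585 + 1290) - 2189) - 1*(-4084)) = 48766 + ((753787/585 - 2189) + 4084) = 48766 + (-526778/585 + 4084) = 48766 + 1862362/585 = 30390472/585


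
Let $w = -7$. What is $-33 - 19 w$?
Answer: $100$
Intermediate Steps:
$-33 - 19 w = -33 - -133 = -33 + 133 = 100$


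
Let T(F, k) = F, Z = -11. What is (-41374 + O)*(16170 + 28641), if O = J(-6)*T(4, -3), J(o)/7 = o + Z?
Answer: -1875340350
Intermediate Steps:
J(o) = -77 + 7*o (J(o) = 7*(o - 11) = 7*(-11 + o) = -77 + 7*o)
O = -476 (O = (-77 + 7*(-6))*4 = (-77 - 42)*4 = -119*4 = -476)
(-41374 + O)*(16170 + 28641) = (-41374 - 476)*(16170 + 28641) = -41850*44811 = -1875340350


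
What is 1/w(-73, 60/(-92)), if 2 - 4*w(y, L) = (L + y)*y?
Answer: -23/30904 ≈ -0.00074424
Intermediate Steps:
w(y, L) = ½ - y*(L + y)/4 (w(y, L) = ½ - (L + y)*y/4 = ½ - y*(L + y)/4)
1/w(-73, 60/(-92)) = 1/(½ - ¼*(-73)² - ¼*60/(-92)*(-73)) = 1/(½ - ¼*5329 - ¼*60*(-1/92)*(-73)) = 1/(½ - 5329/4 - ¼*(-15/23)*(-73)) = 1/(½ - 5329/4 - 1095/92) = 1/(-30904/23) = -23/30904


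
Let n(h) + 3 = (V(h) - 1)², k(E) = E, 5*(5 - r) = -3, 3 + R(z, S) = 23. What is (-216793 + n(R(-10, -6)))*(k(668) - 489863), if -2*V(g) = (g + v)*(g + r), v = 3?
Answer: 316838980269/5 ≈ 6.3368e+10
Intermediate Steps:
R(z, S) = 20 (R(z, S) = -3 + 23 = 20)
r = 28/5 (r = 5 - ⅕*(-3) = 5 + ⅗ = 28/5 ≈ 5.6000)
V(g) = -(3 + g)*(28/5 + g)/2 (V(g) = -(g + 3)*(g + 28/5)/2 = -(3 + g)*(28/5 + g)/2)
n(h) = -3 + (-47/5 - 43*h/10 - h²/2)² (n(h) = -3 + ((-42/5 - 43*h/10 - h²/2) - 1)² = -3 + (-47/5 - 43*h/10 - h²/2)²)
(-216793 + n(R(-10, -6)))*(k(668) - 489863) = (-216793 + (-3 + (94 + 5*20² + 43*20)²/100))*(668 - 489863) = (-216793 + (-3 + (94 + 5*400 + 860)²/100))*(-489195) = (-216793 + (-3 + (94 + 2000 + 860)²/100))*(-489195) = (-216793 + (-3 + (1/100)*2954²))*(-489195) = (-216793 + (-3 + (1/100)*8726116))*(-489195) = (-216793 + (-3 + 2181529/25))*(-489195) = (-216793 + 2181454/25)*(-489195) = -3238371/25*(-489195) = 316838980269/5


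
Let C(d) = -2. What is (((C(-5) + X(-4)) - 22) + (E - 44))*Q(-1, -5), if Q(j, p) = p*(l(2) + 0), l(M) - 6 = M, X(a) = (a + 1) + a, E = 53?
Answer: 880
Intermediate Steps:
X(a) = 1 + 2*a (X(a) = (1 + a) + a = 1 + 2*a)
l(M) = 6 + M
Q(j, p) = 8*p (Q(j, p) = p*((6 + 2) + 0) = p*(8 + 0) = p*8 = 8*p)
(((C(-5) + X(-4)) - 22) + (E - 44))*Q(-1, -5) = (((-2 + (1 + 2*(-4))) - 22) + (53 - 44))*(8*(-5)) = (((-2 + (1 - 8)) - 22) + 9)*(-40) = (((-2 - 7) - 22) + 9)*(-40) = ((-9 - 22) + 9)*(-40) = (-31 + 9)*(-40) = -22*(-40) = 880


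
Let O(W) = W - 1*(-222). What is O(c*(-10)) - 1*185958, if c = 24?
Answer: -185976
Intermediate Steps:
O(W) = 222 + W (O(W) = W + 222 = 222 + W)
O(c*(-10)) - 1*185958 = (222 + 24*(-10)) - 1*185958 = (222 - 240) - 185958 = -18 - 185958 = -185976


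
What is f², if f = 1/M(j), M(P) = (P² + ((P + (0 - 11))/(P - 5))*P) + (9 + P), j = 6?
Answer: 1/441 ≈ 0.0022676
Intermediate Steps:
M(P) = 9 + P + P² + P*(-11 + P)/(-5 + P) (M(P) = (P² + ((P - 11)/(-5 + P))*P) + (9 + P) = (P² + ((-11 + P)/(-5 + P))*P) + (9 + P) = (P² + P*(-11 + P)/(-5 + P)) + (9 + P) = 9 + P + P² + P*(-11 + P)/(-5 + P))
f = 1/21 (f = 1/((-45 + 6³ - 7*6 - 3*6²)/(-5 + 6)) = 1/((-45 + 216 - 42 - 3*36)/1) = 1/(1*(-45 + 216 - 42 - 108)) = 1/(1*21) = 1/21 ≈ 0.047619)
f² = (1/21)² = 1/441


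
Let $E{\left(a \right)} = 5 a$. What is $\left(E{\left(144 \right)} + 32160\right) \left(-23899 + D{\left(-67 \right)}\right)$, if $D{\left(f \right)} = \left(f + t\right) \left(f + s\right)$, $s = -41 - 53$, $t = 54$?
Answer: $-716981280$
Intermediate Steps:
$s = -94$ ($s = -41 - 53 = -94$)
$D{\left(f \right)} = \left(-94 + f\right) \left(54 + f\right)$ ($D{\left(f \right)} = \left(f + 54\right) \left(f - 94\right) = \left(54 + f\right) \left(-94 + f\right) = \left(-94 + f\right) \left(54 + f\right)$)
$\left(E{\left(144 \right)} + 32160\right) \left(-23899 + D{\left(-67 \right)}\right) = \left(5 \cdot 144 + 32160\right) \left(-23899 - \left(2396 - 4489\right)\right) = \left(720 + 32160\right) \left(-23899 + \left(-5076 + 4489 + 2680\right)\right) = 32880 \left(-23899 + 2093\right) = 32880 \left(-21806\right) = -716981280$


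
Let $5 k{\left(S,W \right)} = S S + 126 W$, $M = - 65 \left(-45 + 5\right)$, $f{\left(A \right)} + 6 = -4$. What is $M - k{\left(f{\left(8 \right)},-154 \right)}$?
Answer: $\frac{32304}{5} \approx 6460.8$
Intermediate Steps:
$f{\left(A \right)} = -10$ ($f{\left(A \right)} = -6 - 4 = -10$)
$M = 2600$ ($M = \left(-65\right) \left(-40\right) = 2600$)
$k{\left(S,W \right)} = \frac{S^{2}}{5} + \frac{126 W}{5}$ ($k{\left(S,W \right)} = \frac{S S + 126 W}{5} = \frac{S^{2} + 126 W}{5} = \frac{S^{2}}{5} + \frac{126 W}{5}$)
$M - k{\left(f{\left(8 \right)},-154 \right)} = 2600 - \left(\frac{\left(-10\right)^{2}}{5} + \frac{126}{5} \left(-154\right)\right) = 2600 - \left(\frac{1}{5} \cdot 100 - \frac{19404}{5}\right) = 2600 - \left(20 - \frac{19404}{5}\right) = 2600 - - \frac{19304}{5} = 2600 + \frac{19304}{5} = \frac{32304}{5}$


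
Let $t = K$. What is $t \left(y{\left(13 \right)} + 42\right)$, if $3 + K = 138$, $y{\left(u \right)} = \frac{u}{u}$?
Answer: $5805$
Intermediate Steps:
$y{\left(u \right)} = 1$
$K = 135$ ($K = -3 + 138 = 135$)
$t = 135$
$t \left(y{\left(13 \right)} + 42\right) = 135 \left(1 + 42\right) = 135 \cdot 43 = 5805$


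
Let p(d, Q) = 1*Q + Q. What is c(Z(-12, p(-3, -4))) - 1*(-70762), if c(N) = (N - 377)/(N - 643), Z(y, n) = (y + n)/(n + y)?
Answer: 22714790/321 ≈ 70763.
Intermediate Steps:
p(d, Q) = 2*Q (p(d, Q) = Q + Q = 2*Q)
Z(y, n) = 1 (Z(y, n) = (n + y)/(n + y) = 1)
c(N) = (-377 + N)/(-643 + N)
c(Z(-12, p(-3, -4))) - 1*(-70762) = (-377 + 1)/(-643 + 1) - 1*(-70762) = -376/(-642) + 70762 = -1/642*(-376) + 70762 = 188/321 + 70762 = 22714790/321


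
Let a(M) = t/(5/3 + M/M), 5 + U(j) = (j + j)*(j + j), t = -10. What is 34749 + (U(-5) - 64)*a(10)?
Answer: 138531/4 ≈ 34633.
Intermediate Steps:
U(j) = -5 + 4*j**2 (U(j) = -5 + (j + j)*(j + j) = -5 + (2*j)*(2*j) = -5 + 4*j**2)
a(M) = -15/4 (a(M) = -10/(5/3 + M/M) = -10/(5*(1/3) + 1) = -10/(5/3 + 1) = -10/8/3 = -10*3/8 = -15/4)
34749 + (U(-5) - 64)*a(10) = 34749 + ((-5 + 4*(-5)**2) - 64)*(-15/4) = 34749 + ((-5 + 4*25) - 64)*(-15/4) = 34749 + ((-5 + 100) - 64)*(-15/4) = 34749 + (95 - 64)*(-15/4) = 34749 + 31*(-15/4) = 34749 - 465/4 = 138531/4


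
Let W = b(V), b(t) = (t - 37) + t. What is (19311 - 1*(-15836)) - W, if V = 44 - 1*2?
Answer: 35100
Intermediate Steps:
V = 42 (V = 44 - 2 = 42)
b(t) = -37 + 2*t (b(t) = (-37 + t) + t = -37 + 2*t)
W = 47 (W = -37 + 2*42 = -37 + 84 = 47)
(19311 - 1*(-15836)) - W = (19311 - 1*(-15836)) - 1*47 = (19311 + 15836) - 47 = 35147 - 47 = 35100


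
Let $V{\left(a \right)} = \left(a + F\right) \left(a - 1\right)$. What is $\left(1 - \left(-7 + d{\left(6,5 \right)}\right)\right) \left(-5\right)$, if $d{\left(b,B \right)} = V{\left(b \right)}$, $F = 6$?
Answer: $260$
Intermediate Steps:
$V{\left(a \right)} = \left(-1 + a\right) \left(6 + a\right)$ ($V{\left(a \right)} = \left(a + 6\right) \left(a - 1\right) = \left(6 + a\right) \left(-1 + a\right) = \left(-1 + a\right) \left(6 + a\right)$)
$d{\left(b,B \right)} = -6 + b^{2} + 5 b$
$\left(1 - \left(-7 + d{\left(6,5 \right)}\right)\right) \left(-5\right) = \left(1 - \left(23 + 30\right)\right) \left(-5\right) = \left(1 + \left(7 - \left(-6 + 36 + 30\right)\right)\right) \left(-5\right) = \left(1 + \left(7 - 60\right)\right) \left(-5\right) = \left(1 - 53\right) \left(-5\right) = \left(-52\right) \left(-5\right) = 260$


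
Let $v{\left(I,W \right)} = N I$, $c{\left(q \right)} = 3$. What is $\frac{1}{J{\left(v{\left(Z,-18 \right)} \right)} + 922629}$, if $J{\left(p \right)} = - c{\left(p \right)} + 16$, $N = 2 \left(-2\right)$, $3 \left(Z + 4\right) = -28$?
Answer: $\frac{1}{922642} \approx 1.0838 \cdot 10^{-6}$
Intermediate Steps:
$Z = - \frac{40}{3}$ ($Z = -4 + \frac{1}{3} \left(-28\right) = -4 - \frac{28}{3} = - \frac{40}{3} \approx -13.333$)
$N = -4$
$v{\left(I,W \right)} = - 4 I$
$J{\left(p \right)} = 13$ ($J{\left(p \right)} = \left(-1\right) 3 + 16 = -3 + 16 = 13$)
$\frac{1}{J{\left(v{\left(Z,-18 \right)} \right)} + 922629} = \frac{1}{13 + 922629} = \frac{1}{922642}$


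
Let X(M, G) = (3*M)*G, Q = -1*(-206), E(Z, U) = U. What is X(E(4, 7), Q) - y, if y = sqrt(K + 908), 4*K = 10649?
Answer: 4326 - sqrt(14281)/2 ≈ 4266.3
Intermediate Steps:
K = 10649/4 (K = (1/4)*10649 = 10649/4 ≈ 2662.3)
Q = 206
X(M, G) = 3*G*M
y = sqrt(14281)/2 (y = sqrt(10649/4 + 908) = sqrt(14281/4) = sqrt(14281)/2 ≈ 59.752)
X(E(4, 7), Q) - y = 3*206*7 - sqrt(14281)/2 = 4326 - sqrt(14281)/2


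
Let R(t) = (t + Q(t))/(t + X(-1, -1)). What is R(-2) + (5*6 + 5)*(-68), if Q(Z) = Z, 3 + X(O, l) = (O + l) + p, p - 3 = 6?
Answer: -2382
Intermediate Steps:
p = 9 (p = 3 + 6 = 9)
X(O, l) = 6 + O + l (X(O, l) = -3 + ((O + l) + 9) = -3 + (9 + O + l) = 6 + O + l)
R(t) = 2*t/(4 + t) (R(t) = (t + t)/(t + (6 - 1 - 1)) = (2*t)/(t + 4) = (2*t)/(4 + t) = 2*t/(4 + t))
R(-2) + (5*6 + 5)*(-68) = 2*(-2)/(4 - 2) + (5*6 + 5)*(-68) = 2*(-2)/2 + (30 + 5)*(-68) = 2*(-2)*(1/2) + 35*(-68) = -2 - 2380 = -2382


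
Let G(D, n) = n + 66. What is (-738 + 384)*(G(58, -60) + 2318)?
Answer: -822696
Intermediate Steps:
G(D, n) = 66 + n
(-738 + 384)*(G(58, -60) + 2318) = (-738 + 384)*((66 - 60) + 2318) = -354*(6 + 2318) = -354*2324 = -822696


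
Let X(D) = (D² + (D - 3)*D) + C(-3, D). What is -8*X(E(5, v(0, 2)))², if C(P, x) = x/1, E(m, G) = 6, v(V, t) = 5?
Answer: -28800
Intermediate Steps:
C(P, x) = x (C(P, x) = x*1 = x)
X(D) = D + D² + D*(-3 + D) (X(D) = (D² + (D - 3)*D) + D = (D² + (-3 + D)*D) + D = (D² + D*(-3 + D)) + D = D + D² + D*(-3 + D))
-8*X(E(5, v(0, 2)))² = -8*144*(-1 + 6)² = -8*(2*6*5)² = -8*60² = -8*3600 = -28800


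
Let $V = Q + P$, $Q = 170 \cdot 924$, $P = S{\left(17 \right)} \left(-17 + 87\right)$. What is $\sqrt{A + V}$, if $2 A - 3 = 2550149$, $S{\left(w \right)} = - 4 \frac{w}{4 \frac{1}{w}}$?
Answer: $\sqrt{1411926} \approx 1188.2$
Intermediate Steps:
$S{\left(w \right)} = - w^{2}$ ($S{\left(w \right)} = - 4 w \frac{w}{4} = - 4 \frac{w^{2}}{4} = - w^{2}$)
$P = -20230$ ($P = - 17^{2} \left(-17 + 87\right) = \left(-1\right) 289 \cdot 70 = \left(-289\right) 70 = -20230$)
$Q = 157080$
$A = 1275076$ ($A = \frac{3}{2} + \frac{1}{2} \cdot 2550149 = \frac{3}{2} + \frac{2550149}{2} = 1275076$)
$V = 136850$ ($V = 157080 - 20230 = 136850$)
$\sqrt{A + V} = \sqrt{1275076 + 136850} = \sqrt{1411926}$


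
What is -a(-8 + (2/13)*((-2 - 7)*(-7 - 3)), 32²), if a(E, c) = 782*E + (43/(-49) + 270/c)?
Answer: -1490829803/326144 ≈ -4571.1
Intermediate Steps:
a(E, c) = -43/49 + 270/c + 782*E (a(E, c) = 782*E + (43*(-1/49) + 270/c) = 782*E + (-43/49 + 270/c) = -43/49 + 270/c + 782*E)
-a(-8 + (2/13)*((-2 - 7)*(-7 - 3)), 32²) = -(-43/49 + 270/(32²) + 782*(-8 + (2/13)*((-2 - 7)*(-7 - 3)))) = -(-43/49 + 270/1024 + 782*(-8 + (2*(1/13))*(-9*(-10)))) = -(-43/49 + 270*(1/1024) + 782*(-8 + (2/13)*90)) = -(-43/49 + 135/512 + 782*(-8 + 180/13)) = -(-43/49 + 135/512 + 782*(76/13)) = -(-43/49 + 135/512 + 59432/13) = -1*1490829803/326144 = -1490829803/326144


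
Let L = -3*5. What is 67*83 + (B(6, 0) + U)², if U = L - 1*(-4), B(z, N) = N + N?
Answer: 5682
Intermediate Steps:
L = -15
B(z, N) = 2*N
U = -11 (U = -15 - 1*(-4) = -15 + 4 = -11)
67*83 + (B(6, 0) + U)² = 67*83 + (2*0 - 11)² = 5561 + (0 - 11)² = 5561 + (-11)² = 5561 + 121 = 5682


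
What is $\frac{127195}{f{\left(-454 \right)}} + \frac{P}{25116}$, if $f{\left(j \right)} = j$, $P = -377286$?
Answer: $- \frac{1541171}{5221} \approx -295.19$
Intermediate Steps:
$\frac{127195}{f{\left(-454 \right)}} + \frac{P}{25116} = \frac{127195}{-454} - \frac{377286}{25116} = 127195 \left(- \frac{1}{454}\right) - \frac{691}{46} = - \frac{127195}{454} - \frac{691}{46} = - \frac{1541171}{5221}$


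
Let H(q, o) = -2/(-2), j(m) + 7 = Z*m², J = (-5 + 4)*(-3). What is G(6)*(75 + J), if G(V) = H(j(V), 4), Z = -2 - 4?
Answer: 78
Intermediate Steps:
Z = -6
J = 3 (J = -1*(-3) = 3)
j(m) = -7 - 6*m²
H(q, o) = 1 (H(q, o) = -2*(-½) = 1)
G(V) = 1
G(6)*(75 + J) = 1*(75 + 3) = 1*78 = 78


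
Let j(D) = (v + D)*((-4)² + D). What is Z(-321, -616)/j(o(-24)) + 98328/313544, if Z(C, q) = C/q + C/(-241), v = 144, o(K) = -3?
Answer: 14525571119/46169667544 ≈ 0.31461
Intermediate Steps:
Z(C, q) = -C/241 + C/q (Z(C, q) = C/q + C*(-1/241) = C/q - C/241 = -C/241 + C/q)
j(D) = (16 + D)*(144 + D) (j(D) = (144 + D)*((-4)² + D) = (144 + D)*(16 + D) = (16 + D)*(144 + D))
Z(-321, -616)/j(o(-24)) + 98328/313544 = (-1/241*(-321) - 321/(-616))/(2304 + (-3)² + 160*(-3)) + 98328/313544 = (321/241 - 321*(-1/616))/(2304 + 9 - 480) + 98328*(1/313544) = (321/241 + 321/616)/1833 + 12291/39193 = (275097/148456)*(1/1833) + 12291/39193 = 91699/90706616 + 12291/39193 = 14525571119/46169667544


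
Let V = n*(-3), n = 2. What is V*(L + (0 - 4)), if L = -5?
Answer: 54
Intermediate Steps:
V = -6 (V = 2*(-3) = -6)
V*(L + (0 - 4)) = -6*(-5 + (0 - 4)) = -6*(-5 - 4) = -6*(-9) = 54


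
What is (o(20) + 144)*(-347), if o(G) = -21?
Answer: -42681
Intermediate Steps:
(o(20) + 144)*(-347) = (-21 + 144)*(-347) = 123*(-347) = -42681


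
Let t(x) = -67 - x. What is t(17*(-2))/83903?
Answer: -33/83903 ≈ -0.00039331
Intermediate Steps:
t(17*(-2))/83903 = (-67 - 17*(-2))/83903 = (-67 - 1*(-34))*(1/83903) = (-67 + 34)*(1/83903) = -33*1/83903 = -33/83903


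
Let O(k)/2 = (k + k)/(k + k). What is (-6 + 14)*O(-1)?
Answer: 16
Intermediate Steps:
O(k) = 2 (O(k) = 2*((k + k)/(k + k)) = 2*((2*k)/((2*k))) = 2*((2*k)*(1/(2*k))) = 2*1 = 2)
(-6 + 14)*O(-1) = (-6 + 14)*2 = 8*2 = 16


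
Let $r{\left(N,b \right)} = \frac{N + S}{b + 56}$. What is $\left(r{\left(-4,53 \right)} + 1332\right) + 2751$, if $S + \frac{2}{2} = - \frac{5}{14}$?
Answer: $\frac{6230583}{1526} \approx 4082.9$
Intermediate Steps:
$S = - \frac{19}{14}$ ($S = -1 - \frac{5}{14} = - \frac{19}{14} \approx -1.3571$)
$r{\left(N,b \right)} = \frac{- \frac{19}{14} + N}{56 + b}$ ($r{\left(N,b \right)} = \frac{N - \frac{19}{14}}{b + 56} = \frac{- \frac{19}{14} + N}{56 + b}$)
$\left(r{\left(-4,53 \right)} + 1332\right) + 2751 = \left(\frac{- \frac{19}{14} - 4}{56 + 53} + 1332\right) + 2751 = \left(\frac{1}{109} \left(- \frac{75}{14}\right) + 1332\right) + 2751 = \left(- \frac{75}{1526} + 1332\right) + 2751 = \frac{2032557}{1526} + 2751 = \frac{6230583}{1526}$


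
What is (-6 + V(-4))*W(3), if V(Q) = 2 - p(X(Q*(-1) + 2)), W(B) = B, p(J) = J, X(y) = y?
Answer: -30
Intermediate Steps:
V(Q) = Q (V(Q) = 2 - (Q*(-1) + 2) = 2 - (-Q + 2) = 2 - (2 - Q) = 2 + (-2 + Q) = Q)
(-6 + V(-4))*W(3) = (-6 - 4)*3 = -10*3 = -30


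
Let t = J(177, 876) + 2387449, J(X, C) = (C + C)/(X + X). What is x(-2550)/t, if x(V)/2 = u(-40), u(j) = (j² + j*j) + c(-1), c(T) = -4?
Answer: 377128/140859783 ≈ 0.0026773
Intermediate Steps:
J(X, C) = C/X (J(X, C) = (2*C)/((2*X)) = (2*C)*(1/(2*X)) = C/X)
u(j) = -4 + 2*j² (u(j) = (j² + j*j) - 4 = (j² + j²) - 4 = 2*j² - 4 = -4 + 2*j²)
x(V) = 6392 (x(V) = 2*(-4 + 2*(-40)²) = 2*(-4 + 2*1600) = 2*(-4 + 3200) = 2*3196 = 6392)
t = 140859783/59 (t = 876/177 + 2387449 = 876*(1/177) + 2387449 = 292/59 + 2387449 = 140859783/59 ≈ 2.3875e+6)
x(-2550)/t = 6392/(140859783/59) = 6392*(59/140859783) = 377128/140859783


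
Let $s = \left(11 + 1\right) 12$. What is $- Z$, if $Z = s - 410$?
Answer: $266$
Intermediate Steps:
$s = 144$ ($s = 12 \cdot 12 = 144$)
$Z = -266$ ($Z = 144 - 410 = -266$)
$- Z = \left(-1\right) \left(-266\right) = 266$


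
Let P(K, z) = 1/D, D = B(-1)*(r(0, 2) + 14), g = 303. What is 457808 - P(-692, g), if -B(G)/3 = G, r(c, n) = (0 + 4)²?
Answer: 41202719/90 ≈ 4.5781e+5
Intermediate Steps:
r(c, n) = 16 (r(c, n) = 4² = 16)
B(G) = -3*G
D = 90 (D = (-3*(-1))*(16 + 14) = 3*30 = 90)
P(K, z) = 1/90
457808 - P(-692, g) = 457808 - 1*1/90 = 457808 - 1/90 = 41202719/90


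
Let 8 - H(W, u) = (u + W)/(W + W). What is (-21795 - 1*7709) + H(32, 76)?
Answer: -471963/16 ≈ -29498.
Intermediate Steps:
H(W, u) = 8 - (W + u)/(2*W) (H(W, u) = 8 - (u + W)/(W + W) = 8 - (W + u)/(2*W))
(-21795 - 1*7709) + H(32, 76) = (-21795 - 1*7709) + (1/2)*(-1*76 + 15*32)/32 = (-21795 - 7709) + (1/2)*(1/32)*(-76 + 480) = -29504 + (1/2)*(1/32)*404 = -29504 + 101/16 = -471963/16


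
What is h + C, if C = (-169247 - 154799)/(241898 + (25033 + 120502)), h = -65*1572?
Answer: -39588227986/387433 ≈ -1.0218e+5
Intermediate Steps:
h = -102180
C = -324046/387433 (C = -324046/(241898 + 145535) = -324046/387433 ≈ -0.83639)
h + C = -102180 - 324046/387433 = -39588227986/387433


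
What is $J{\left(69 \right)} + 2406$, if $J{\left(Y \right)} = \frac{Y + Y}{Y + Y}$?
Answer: $2407$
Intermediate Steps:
$J{\left(Y \right)} = 1$ ($J{\left(Y \right)} = \frac{2 Y}{2 Y} = 2 Y \frac{1}{2 Y} = 1$)
$J{\left(69 \right)} + 2406 = 1 + 2406 = 2407$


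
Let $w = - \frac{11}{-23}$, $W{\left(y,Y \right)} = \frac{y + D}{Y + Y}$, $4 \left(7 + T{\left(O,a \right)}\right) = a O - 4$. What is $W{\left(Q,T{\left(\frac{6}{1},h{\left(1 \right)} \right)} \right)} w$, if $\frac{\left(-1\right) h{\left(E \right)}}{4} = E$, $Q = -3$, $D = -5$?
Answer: $\frac{22}{161} \approx 0.13665$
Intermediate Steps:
$h{\left(E \right)} = - 4 E$
$T{\left(O,a \right)} = -8 + \frac{O a}{4}$ ($T{\left(O,a \right)} = -7 + \frac{a O - 4}{4} = -7 + \frac{O a - 4}{4} = -7 + \frac{-4 + O a}{4} = -7 + \left(-1 + \frac{O a}{4}\right) = -8 + \frac{O a}{4}$)
$W{\left(y,Y \right)} = \frac{-5 + y}{2 Y}$ ($W{\left(y,Y \right)} = \frac{y - 5}{Y + Y} = \frac{-5 + y}{2 Y}$)
$w = \frac{11}{23}$ ($w = \left(-11\right) \left(- \frac{1}{23}\right) = \frac{11}{23} \approx 0.47826$)
$W{\left(Q,T{\left(\frac{6}{1},h{\left(1 \right)} \right)} \right)} w = \frac{-5 - 3}{2 \left(-8 + \frac{\frac{6}{1} \left(\left(-4\right) 1\right)}{4}\right)} \frac{11}{23} = \frac{1}{2} \frac{1}{-8 + \frac{1}{4} \cdot 6 \cdot 1 \left(-4\right)} \left(-8\right) \frac{11}{23} = \frac{1}{2} \frac{1}{-8 + \frac{1}{4} \cdot 6 \left(-4\right)} \left(-8\right) \frac{11}{23} = \frac{1}{2} \frac{1}{-8 - 6} \left(-8\right) \frac{11}{23} = \frac{1}{2} \frac{1}{-14} \left(-8\right) \frac{11}{23} = \frac{1}{2} \left(- \frac{1}{14}\right) \left(-8\right) \frac{11}{23} = \frac{2}{7} \cdot \frac{11}{23} = \frac{22}{161}$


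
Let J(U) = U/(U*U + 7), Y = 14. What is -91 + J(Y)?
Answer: -2637/29 ≈ -90.931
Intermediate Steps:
J(U) = U/(7 + U²) (J(U) = U/(U² + 7) = U/(7 + U²))
-91 + J(Y) = -91 + 14/(7 + 14²) = -91 + 14/(7 + 196) = -91 + 14/203 = -91 + 14*(1/203) = -91 + 2/29 = -2637/29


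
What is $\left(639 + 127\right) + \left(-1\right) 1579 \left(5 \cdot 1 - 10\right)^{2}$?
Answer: $-38709$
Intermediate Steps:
$\left(639 + 127\right) + \left(-1\right) 1579 \left(5 \cdot 1 - 10\right)^{2} = 766 - 1579 \left(5 - 10\right)^{2} = 766 - 1579 \left(-5\right)^{2} = 766 - 39475 = -38709$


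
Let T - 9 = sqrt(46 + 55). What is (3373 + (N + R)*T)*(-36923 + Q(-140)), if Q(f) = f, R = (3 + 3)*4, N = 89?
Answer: -162706570 - 4188119*sqrt(101) ≈ -2.0480e+8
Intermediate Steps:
T = 9 + sqrt(101) (T = 9 + sqrt(46 + 55) = 9 + sqrt(101) ≈ 19.050)
R = 24 (R = 6*4 = 24)
(3373 + (N + R)*T)*(-36923 + Q(-140)) = (3373 + (89 + 24)*(9 + sqrt(101)))*(-36923 - 140) = (3373 + 113*(9 + sqrt(101)))*(-37063) = (3373 + (1017 + 113*sqrt(101)))*(-37063) = (4390 + 113*sqrt(101))*(-37063) = -162706570 - 4188119*sqrt(101)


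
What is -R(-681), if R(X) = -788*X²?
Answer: 365443668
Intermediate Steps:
-R(-681) = -(-788)*(-681)² = -(-788)*463761 = -1*(-365443668) = 365443668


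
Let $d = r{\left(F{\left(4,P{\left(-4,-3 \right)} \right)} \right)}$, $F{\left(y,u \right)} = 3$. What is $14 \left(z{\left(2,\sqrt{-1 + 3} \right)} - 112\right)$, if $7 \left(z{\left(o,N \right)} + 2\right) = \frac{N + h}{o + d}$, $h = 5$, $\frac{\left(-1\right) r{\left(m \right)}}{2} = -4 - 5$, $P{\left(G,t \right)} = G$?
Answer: $- \frac{3191}{2} + \frac{\sqrt{2}}{10} \approx -1595.4$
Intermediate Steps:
$r{\left(m \right)} = 18$ ($r{\left(m \right)} = - 2 \left(-4 - 5\right) = \left(-2\right) \left(-9\right) = 18$)
$d = 18$
$z{\left(o,N \right)} = -2 + \frac{5 + N}{7 \left(18 + o\right)}$ ($z{\left(o,N \right)} = -2 + \frac{\left(N + 5\right) \frac{1}{o + 18}}{7} = -2 + \frac{\left(5 + N\right) \frac{1}{18 + o}}{7} = -2 + \frac{\frac{1}{18 + o} \left(5 + N\right)}{7} = -2 + \frac{5 + N}{7 \left(18 + o\right)}$)
$14 \left(z{\left(2,\sqrt{-1 + 3} \right)} - 112\right) = 14 \left(\frac{-247 + \sqrt{-1 + 3} - 28}{7 \left(18 + 2\right)} - 112\right) = 14 \left(\frac{-247 + \sqrt{2} - 28}{7 \cdot 20} - 112\right) = 14 \left(\frac{1}{7} \cdot \frac{1}{20} \left(-275 + \sqrt{2}\right) - 112\right) = 14 \left(\left(- \frac{55}{28} + \frac{\sqrt{2}}{140}\right) - 112\right) = 14 \left(- \frac{3191}{28} + \frac{\sqrt{2}}{140}\right) = - \frac{3191}{2} + \frac{\sqrt{2}}{10}$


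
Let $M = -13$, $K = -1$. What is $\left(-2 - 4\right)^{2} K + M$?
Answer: $-49$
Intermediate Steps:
$\left(-2 - 4\right)^{2} K + M = \left(-2 - 4\right)^{2} \left(-1\right) - 13 = \left(-6\right)^{2} \left(-1\right) - 13 = 36 \left(-1\right) - 13 = -36 - 13 = -49$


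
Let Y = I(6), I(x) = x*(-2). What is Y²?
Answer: 144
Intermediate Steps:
I(x) = -2*x
Y = -12 (Y = -2*6 = -12)
Y² = (-12)² = 144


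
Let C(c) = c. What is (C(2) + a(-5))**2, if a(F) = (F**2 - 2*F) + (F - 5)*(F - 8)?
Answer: 27889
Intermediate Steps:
a(F) = F**2 - 2*F + (-8 + F)*(-5 + F) (a(F) = (F**2 - 2*F) + (-5 + F)*(-8 + F) = (F**2 - 2*F) + (-8 + F)*(-5 + F) = F**2 - 2*F + (-8 + F)*(-5 + F))
(C(2) + a(-5))**2 = (2 + (40 - 15*(-5) + 2*(-5)**2))**2 = (2 + (40 + 75 + 2*25))**2 = (2 + (40 + 75 + 50))**2 = (2 + 165)**2 = 167**2 = 27889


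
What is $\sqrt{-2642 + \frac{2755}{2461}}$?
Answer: $\frac{i \sqrt{15994548427}}{2461} \approx 51.39 i$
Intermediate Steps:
$\sqrt{-2642 + \frac{2755}{2461}} = \sqrt{- \frac{6499207}{2461}} = \frac{i \sqrt{15994548427}}{2461}$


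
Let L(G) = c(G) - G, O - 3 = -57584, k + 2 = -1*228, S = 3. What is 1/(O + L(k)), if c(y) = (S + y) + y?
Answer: -1/57808 ≈ -1.7299e-5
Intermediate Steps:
k = -230 (k = -2 - 1*228 = -2 - 228 = -230)
O = -57581 (O = 3 - 57584 = -57581)
c(y) = 3 + 2*y (c(y) = (3 + y) + y = 3 + 2*y)
L(G) = 3 + G (L(G) = (3 + 2*G) - G = 3 + G)
1/(O + L(k)) = 1/(-57581 + (3 - 230)) = 1/(-57581 - 227) = 1/(-57808) = -1/57808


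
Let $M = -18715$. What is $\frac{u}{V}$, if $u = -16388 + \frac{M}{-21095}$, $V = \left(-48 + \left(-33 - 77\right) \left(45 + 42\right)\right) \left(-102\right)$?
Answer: $- \frac{3292249}{197094804} \approx -0.016704$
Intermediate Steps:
$V = 981036$ ($V = \left(-48 - 9570\right) \left(-102\right) = \left(-9618\right) \left(-102\right) = 981036$)
$u = - \frac{69137229}{4219}$ ($u = -16388 - \frac{18715}{-21095} = -16388 - - \frac{3743}{4219} = -16388 + \frac{3743}{4219} = - \frac{69137229}{4219} \approx -16387.0$)
$\frac{u}{V} = - \frac{69137229}{4219 \cdot 981036} = \left(- \frac{69137229}{4219}\right) \frac{1}{981036} = - \frac{3292249}{197094804}$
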